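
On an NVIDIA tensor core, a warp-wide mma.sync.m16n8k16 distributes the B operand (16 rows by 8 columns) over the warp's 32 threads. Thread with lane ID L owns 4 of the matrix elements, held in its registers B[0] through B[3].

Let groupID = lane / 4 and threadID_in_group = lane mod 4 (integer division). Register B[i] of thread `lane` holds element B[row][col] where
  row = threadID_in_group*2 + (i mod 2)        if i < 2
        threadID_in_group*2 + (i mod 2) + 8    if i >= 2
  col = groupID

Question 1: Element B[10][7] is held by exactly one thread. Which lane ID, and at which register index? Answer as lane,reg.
c:7=>grp=7  r:10=>rB=1,tig=1,lo=0
L=7*4+1=29  i=1*2+0=2

29,2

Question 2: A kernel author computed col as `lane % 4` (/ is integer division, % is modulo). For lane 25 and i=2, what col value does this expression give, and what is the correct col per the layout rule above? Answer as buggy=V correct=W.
buggy=1 correct=6

`lane % 4`[25,2]→1
L=25→G=25>>2=6, T=25&3=1
[2]→row 1·2+0+8=10  col G=6
col: 1 vs 6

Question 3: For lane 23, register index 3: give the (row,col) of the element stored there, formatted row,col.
15,5

lane 23=>23/4=5, 23 mod 4=3
i=3  r:2·3+1+8=>15  c:5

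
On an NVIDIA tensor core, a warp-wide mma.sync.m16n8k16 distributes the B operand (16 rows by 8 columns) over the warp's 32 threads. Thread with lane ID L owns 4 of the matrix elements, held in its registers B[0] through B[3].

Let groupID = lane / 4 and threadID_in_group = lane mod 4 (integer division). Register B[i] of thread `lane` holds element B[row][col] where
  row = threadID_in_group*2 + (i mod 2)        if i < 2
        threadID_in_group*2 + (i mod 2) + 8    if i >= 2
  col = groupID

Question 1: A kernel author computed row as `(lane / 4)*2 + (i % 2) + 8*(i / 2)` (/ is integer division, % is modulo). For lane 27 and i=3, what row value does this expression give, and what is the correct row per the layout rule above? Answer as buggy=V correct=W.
buggy=21 correct=15

`(lane / 4)*2 + (i % 2) + 8*(i / 2)`[27,3]⇒21
27: gr=6,th=3
[3] (3*2+1+8,6) = (15,6)
row: 21 vs 15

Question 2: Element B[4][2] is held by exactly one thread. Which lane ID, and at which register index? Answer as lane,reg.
10,0

c=2→G=2  r=4→rhi=0,T=2,p=0
L=2*4+2=10  i=0*2+0=0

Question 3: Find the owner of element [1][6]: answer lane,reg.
24,1

c=6->g=6  r=1->rb=0,t=0,b0=1
L=6*4+0=24  i=0*2+1=1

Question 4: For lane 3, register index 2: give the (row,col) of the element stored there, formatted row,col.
lane 3->3/4=0, 3 mod 4=3
i=2  r:2·3+0+8->14  c:0

14,0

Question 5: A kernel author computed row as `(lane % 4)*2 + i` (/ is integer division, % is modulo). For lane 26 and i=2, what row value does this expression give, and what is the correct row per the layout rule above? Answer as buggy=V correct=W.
buggy=6 correct=12

`(lane % 4)*2 + i`[26,2]⇒6
lane 26: gr=6 (26/4), th=2 (26%4)
i=2: r=2*2+0+8=12, c=gr=6
row: 6 vs 12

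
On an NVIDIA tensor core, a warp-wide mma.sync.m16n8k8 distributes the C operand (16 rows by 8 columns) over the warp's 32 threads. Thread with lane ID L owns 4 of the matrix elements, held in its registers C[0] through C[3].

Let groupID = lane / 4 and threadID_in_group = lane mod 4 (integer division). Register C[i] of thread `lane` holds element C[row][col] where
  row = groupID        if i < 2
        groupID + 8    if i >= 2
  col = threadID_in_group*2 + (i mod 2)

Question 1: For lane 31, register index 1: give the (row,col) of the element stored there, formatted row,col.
lane 31: gid=7 (31/4), tid=3 (31%4)
i=1: r=7+0=7, c=3*2+1=7

7,7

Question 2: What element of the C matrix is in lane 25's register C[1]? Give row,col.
lane 25: gid=6 (25/4), tid=1 (25%4)
i=1: r=6+0=6, c=1*2+1=3

6,3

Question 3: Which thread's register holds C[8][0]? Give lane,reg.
0,2

r: 8->gid=0,r8=1  c: 0->tid=0,i&1=0
L=0*4+0=0  i=1*2+0=2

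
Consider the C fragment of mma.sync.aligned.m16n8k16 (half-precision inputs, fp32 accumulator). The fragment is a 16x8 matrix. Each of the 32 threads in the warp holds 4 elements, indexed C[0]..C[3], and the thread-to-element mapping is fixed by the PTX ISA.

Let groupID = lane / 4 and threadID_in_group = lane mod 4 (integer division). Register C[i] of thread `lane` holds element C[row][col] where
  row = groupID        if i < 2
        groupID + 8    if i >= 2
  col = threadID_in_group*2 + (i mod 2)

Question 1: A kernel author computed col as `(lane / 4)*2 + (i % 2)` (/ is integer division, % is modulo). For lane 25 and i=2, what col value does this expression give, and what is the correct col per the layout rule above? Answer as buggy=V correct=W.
buggy=12 correct=2

`(lane / 4)*2 + (i % 2)`[25,2]->12
lane 25: gid=6 (25/4), tid=1 (25%4)
i=2: r=6+8=14, c=1*2+0=2
col: 12 vs 2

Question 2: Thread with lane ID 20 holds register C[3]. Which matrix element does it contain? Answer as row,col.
L=20→G=20>>2=5, T=20&3=0
[3]→row 5+8=13  col 0·2+1=1

13,1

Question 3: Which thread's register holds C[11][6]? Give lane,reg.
15,2

r=11⇒gr=3,Rb=1  c=6⇒th=3,odd=0
L=3*4+3=15  i=1*2+0=2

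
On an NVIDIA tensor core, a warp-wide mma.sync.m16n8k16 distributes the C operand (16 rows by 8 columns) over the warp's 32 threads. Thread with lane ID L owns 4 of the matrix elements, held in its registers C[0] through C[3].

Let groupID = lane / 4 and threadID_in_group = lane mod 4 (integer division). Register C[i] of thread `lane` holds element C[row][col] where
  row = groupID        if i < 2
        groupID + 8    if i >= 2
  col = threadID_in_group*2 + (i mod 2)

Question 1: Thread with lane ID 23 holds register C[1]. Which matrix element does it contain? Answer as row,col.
23: gr=5,th=3
[1] (5+0,3*2+1) = (5,7)

5,7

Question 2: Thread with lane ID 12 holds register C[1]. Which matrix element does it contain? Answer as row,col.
3,1

lane 12->12/4=3, 12 mod 4=0
i=1  r:3+0->3  c:2·0+1->1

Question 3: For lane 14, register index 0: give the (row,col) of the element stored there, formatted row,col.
lane 14->14/4=3, 14 mod 4=2
i=0  r:3+0->3  c:2·2+0->4

3,4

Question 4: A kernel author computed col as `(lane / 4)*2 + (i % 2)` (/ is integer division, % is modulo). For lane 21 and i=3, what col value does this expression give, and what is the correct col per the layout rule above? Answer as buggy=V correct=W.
`(lane / 4)*2 + (i % 2)`[21,3]⇒11
L=21⇒gr=21>>2=5, th=21&3=1
[3]⇒row 5+8=13  col 1·2+1=3
col: 11 vs 3

buggy=11 correct=3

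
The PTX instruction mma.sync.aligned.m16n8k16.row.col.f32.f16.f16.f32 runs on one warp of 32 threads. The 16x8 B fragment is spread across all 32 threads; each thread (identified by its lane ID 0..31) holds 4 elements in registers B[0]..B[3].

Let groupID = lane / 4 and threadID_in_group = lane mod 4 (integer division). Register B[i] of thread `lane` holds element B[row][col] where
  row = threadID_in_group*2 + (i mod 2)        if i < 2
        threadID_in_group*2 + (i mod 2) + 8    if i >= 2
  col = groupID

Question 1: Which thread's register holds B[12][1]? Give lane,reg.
6,2

c=1⇒gr=1  r=12⇒Rb=1,th=2,odd=0
L=1*4+2=6  i=1*2+0=2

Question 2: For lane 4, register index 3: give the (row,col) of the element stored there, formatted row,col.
4: gr=1,th=0
[3] (0*2+1+8,1) = (9,1)

9,1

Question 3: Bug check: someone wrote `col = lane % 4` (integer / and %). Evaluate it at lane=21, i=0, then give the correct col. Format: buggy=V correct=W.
`lane % 4`[21,0]→1
21: G=5,T=1
[0] (1*2+0+0,5) = (2,5)
col: 1 vs 5

buggy=1 correct=5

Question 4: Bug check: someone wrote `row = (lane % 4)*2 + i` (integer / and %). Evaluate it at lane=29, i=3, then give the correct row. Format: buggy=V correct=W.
`(lane % 4)*2 + i`[29,3]→5
lane 29→29/4=7, 29 mod 4=1
i=3  r:2·1+1+8→11  c:7
row: 5 vs 11

buggy=5 correct=11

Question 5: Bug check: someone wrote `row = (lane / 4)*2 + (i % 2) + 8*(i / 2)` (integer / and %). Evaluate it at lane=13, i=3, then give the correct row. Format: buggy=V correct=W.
buggy=15 correct=11

`(lane / 4)*2 + (i % 2) + 8*(i / 2)`[13,3]→15
13: G=3,T=1
[3] (1*2+1+8,3) = (11,3)
row: 15 vs 11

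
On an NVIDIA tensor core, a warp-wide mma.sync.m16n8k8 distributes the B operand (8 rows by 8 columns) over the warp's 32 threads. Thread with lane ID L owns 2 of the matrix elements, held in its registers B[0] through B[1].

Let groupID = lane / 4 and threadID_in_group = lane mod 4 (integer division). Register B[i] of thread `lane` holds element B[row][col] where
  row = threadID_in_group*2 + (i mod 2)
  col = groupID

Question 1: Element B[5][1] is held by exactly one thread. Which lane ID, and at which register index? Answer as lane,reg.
6,1

c=1⇒gr=1  r=5⇒th=2,odd=1
L=1*4+2=6  i=1=1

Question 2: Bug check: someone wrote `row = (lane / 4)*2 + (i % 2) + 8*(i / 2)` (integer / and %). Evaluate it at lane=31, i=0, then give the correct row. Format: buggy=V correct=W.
`(lane / 4)*2 + (i % 2) + 8*(i / 2)`[31,0]=>14
lane 31: grp=7 (31/4), tig=3 (31%4)
i=0: r=3*2+0=6, c=grp=7
row: 14 vs 6

buggy=14 correct=6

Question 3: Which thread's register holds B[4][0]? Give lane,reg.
2,0

c=0⇒gr=0  r=4⇒th=2,odd=0
L=0*4+2=2  i=0=0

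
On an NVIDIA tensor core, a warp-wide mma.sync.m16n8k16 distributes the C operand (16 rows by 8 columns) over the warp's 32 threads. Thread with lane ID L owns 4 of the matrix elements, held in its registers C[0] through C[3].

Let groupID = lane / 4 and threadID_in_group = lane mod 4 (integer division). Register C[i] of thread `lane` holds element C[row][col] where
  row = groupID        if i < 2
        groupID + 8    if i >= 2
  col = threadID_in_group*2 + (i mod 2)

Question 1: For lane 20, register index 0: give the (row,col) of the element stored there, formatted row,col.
5,0

lane 20→20/4=5, 20 mod 4=0
i=0  r:5+0→5  c:2·0+0→0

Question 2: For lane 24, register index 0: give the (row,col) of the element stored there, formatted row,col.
24: G=6,T=0
[0] (6+0,0*2+0) = (6,0)

6,0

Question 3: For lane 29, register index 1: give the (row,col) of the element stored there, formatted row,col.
L=29->g=29>>2=7, t=29&3=1
[1]->row 7+0=7  col 1·2+1=3

7,3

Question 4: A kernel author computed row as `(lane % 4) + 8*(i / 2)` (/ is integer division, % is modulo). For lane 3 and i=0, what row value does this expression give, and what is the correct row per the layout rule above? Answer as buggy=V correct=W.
`(lane % 4) + 8*(i / 2)`[3,0]->3
L=3->g=3>>2=0, t=3&3=3
[0]->row 0+0=0  col 3·2+0=6
row: 3 vs 0

buggy=3 correct=0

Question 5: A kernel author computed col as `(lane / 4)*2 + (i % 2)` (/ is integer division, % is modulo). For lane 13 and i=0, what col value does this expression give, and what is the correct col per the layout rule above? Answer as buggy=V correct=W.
buggy=6 correct=2

`(lane / 4)*2 + (i % 2)`[13,0]⇒6
lane 13⇒13/4=3, 13 mod 4=1
i=0  r:3+0⇒3  c:2·1+0⇒2
col: 6 vs 2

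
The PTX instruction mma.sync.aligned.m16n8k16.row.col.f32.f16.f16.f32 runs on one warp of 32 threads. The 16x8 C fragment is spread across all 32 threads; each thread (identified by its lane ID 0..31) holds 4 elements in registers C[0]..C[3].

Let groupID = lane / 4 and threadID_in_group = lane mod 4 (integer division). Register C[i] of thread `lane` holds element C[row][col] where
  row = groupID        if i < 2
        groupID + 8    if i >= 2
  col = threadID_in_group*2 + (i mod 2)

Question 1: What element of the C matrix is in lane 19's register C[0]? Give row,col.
4,6

lane 19: gr=4 (19/4), th=3 (19%4)
i=0: r=4+0=4, c=3*2+0=6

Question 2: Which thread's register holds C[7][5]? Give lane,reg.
30,1

r=7→G=7,rhi=0  c=5→T=2,p=1
L=7*4+2=30  i=0*2+1=1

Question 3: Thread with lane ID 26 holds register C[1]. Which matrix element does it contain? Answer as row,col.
L=26->gid=26>>2=6, tid=26&3=2
[1]->row 6+0=6  col 2·2+1=5

6,5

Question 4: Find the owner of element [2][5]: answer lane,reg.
r:2=>grp=2,rB=0  c:5=>tig=2,lo=1
L=2*4+2=10  i=0*2+1=1

10,1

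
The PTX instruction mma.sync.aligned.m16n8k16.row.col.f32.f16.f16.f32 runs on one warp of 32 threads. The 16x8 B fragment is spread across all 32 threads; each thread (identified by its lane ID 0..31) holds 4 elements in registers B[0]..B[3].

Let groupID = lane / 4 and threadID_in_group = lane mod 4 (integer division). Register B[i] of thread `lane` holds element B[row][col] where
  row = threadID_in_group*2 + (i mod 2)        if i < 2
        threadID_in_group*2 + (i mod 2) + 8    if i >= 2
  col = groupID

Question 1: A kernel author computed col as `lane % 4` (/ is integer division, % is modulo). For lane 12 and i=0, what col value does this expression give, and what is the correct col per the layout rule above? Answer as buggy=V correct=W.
buggy=0 correct=3

`lane % 4`[12,0]⇒0
12: gr=3,th=0
[0] (0*2+0+0,3) = (0,3)
col: 0 vs 3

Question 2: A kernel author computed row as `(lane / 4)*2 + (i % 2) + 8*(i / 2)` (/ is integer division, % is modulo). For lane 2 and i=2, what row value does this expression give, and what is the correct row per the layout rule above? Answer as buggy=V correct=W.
`(lane / 4)*2 + (i % 2) + 8*(i / 2)`[2,2]=>8
lane 2: grp=0 (2/4), tig=2 (2%4)
i=2: r=2*2+0+8=12, c=grp=0
row: 8 vs 12

buggy=8 correct=12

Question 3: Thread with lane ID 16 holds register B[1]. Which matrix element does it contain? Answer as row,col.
1,4

16: gid=4,tid=0
[1] (0*2+1+0,4) = (1,4)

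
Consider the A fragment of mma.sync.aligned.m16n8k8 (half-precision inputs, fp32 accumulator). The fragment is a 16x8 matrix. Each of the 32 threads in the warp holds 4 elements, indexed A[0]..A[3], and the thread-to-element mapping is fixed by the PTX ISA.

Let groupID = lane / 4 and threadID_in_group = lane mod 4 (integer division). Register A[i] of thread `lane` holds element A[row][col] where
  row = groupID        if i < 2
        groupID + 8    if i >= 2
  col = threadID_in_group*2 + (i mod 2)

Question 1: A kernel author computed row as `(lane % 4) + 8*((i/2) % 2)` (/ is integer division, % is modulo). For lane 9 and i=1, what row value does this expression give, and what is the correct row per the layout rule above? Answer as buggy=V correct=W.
buggy=1 correct=2

`(lane % 4) + 8*((i/2) % 2)`[9,1]→1
lane 9→9/4=2, 9 mod 4=1
i=1  r:2+0→2  c:2·1+1→3
row: 1 vs 2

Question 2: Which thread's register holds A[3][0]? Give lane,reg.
r=3→G=3,rhi=0  c=0→T=0,p=0
L=3*4+0=12  i=0*2+0=0

12,0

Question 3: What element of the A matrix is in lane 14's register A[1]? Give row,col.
lane 14=>14/4=3, 14 mod 4=2
i=1  r:3+0=>3  c:2·2+1=>5

3,5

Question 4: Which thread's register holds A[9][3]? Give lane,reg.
r: 9->gid=1,r8=1  c: 3->tid=1,i&1=1
L=1*4+1=5  i=1*2+1=3

5,3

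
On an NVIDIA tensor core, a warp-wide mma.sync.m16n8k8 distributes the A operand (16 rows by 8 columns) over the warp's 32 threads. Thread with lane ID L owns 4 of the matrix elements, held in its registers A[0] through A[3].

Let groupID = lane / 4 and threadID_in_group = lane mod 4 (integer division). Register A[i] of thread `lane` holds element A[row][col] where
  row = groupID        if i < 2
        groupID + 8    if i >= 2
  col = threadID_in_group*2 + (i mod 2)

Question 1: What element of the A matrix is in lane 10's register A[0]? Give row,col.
L=10->g=10>>2=2, t=10&3=2
[0]->row 2+0=2  col 2·2+0=4

2,4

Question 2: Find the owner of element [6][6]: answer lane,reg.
r:6=>grp=6,rB=0  c:6=>tig=3,lo=0
L=6*4+3=27  i=0*2+0=0

27,0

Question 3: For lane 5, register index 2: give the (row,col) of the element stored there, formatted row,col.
lane 5->5/4=1, 5 mod 4=1
i=2  r:1+8->9  c:2·1+0->2

9,2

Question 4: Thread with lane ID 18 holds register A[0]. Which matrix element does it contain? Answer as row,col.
L=18->g=18>>2=4, t=18&3=2
[0]->row 4+0=4  col 2·2+0=4

4,4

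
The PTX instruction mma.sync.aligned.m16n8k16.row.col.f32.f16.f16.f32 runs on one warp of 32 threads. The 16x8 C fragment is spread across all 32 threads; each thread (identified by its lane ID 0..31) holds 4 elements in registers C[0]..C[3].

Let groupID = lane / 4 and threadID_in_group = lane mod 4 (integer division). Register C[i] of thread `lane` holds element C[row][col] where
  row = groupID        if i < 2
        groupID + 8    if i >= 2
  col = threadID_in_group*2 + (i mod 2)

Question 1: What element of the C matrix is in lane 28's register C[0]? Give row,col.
L=28⇒gr=28>>2=7, th=28&3=0
[0]⇒row 7+0=7  col 0·2+0=0

7,0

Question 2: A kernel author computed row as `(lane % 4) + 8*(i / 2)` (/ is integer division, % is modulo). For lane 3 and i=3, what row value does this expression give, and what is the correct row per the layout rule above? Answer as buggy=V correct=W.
buggy=11 correct=8

`(lane % 4) + 8*(i / 2)`[3,3]⇒11
lane 3: gr=0 (3/4), th=3 (3%4)
i=3: r=0+8=8, c=3*2+1=7
row: 11 vs 8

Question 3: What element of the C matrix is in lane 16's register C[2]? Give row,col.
lane 16->16/4=4, 16 mod 4=0
i=2  r:4+8->12  c:2·0+0->0

12,0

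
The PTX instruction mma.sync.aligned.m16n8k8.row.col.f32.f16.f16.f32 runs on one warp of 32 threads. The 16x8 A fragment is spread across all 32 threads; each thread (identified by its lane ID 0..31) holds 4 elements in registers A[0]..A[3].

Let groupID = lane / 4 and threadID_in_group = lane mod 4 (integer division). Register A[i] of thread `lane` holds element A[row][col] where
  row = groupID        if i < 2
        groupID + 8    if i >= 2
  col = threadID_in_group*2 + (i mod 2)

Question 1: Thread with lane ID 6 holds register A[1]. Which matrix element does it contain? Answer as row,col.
1,5

L=6→G=6>>2=1, T=6&3=2
[1]→row 1+0=1  col 2·2+1=5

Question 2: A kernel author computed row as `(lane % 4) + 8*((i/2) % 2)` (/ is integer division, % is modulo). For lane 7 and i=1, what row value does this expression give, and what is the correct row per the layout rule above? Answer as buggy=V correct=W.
`(lane % 4) + 8*((i/2) % 2)`[7,1]->3
7: g=1,t=3
[1] (1+0,3*2+1) = (1,7)
row: 3 vs 1

buggy=3 correct=1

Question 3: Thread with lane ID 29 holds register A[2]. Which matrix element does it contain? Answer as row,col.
29: gr=7,th=1
[2] (7+8,1*2+0) = (15,2)

15,2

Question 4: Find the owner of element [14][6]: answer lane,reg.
27,2

r: 14->gid=6,r8=1  c: 6->tid=3,i&1=0
L=6*4+3=27  i=1*2+0=2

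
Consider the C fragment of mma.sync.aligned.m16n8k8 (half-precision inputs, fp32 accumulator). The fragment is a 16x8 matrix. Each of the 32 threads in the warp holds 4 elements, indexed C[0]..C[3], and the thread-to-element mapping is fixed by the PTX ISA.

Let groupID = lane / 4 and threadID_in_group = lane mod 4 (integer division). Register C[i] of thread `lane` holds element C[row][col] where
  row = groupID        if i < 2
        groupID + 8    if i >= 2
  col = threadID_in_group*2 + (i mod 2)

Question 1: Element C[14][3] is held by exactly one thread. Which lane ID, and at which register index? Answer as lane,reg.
25,3

r:14=>grp=6,rB=1  c:3=>tig=1,lo=1
L=6*4+1=25  i=1*2+1=3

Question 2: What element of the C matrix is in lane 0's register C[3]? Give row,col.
8,1

L=0=>grp=0>>2=0, tig=0&3=0
[3]=>row 0+8=8  col 0·2+1=1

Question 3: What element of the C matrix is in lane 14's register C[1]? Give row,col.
3,5

lane 14: G=3 (14/4), T=2 (14%4)
i=1: r=3+0=3, c=2*2+1=5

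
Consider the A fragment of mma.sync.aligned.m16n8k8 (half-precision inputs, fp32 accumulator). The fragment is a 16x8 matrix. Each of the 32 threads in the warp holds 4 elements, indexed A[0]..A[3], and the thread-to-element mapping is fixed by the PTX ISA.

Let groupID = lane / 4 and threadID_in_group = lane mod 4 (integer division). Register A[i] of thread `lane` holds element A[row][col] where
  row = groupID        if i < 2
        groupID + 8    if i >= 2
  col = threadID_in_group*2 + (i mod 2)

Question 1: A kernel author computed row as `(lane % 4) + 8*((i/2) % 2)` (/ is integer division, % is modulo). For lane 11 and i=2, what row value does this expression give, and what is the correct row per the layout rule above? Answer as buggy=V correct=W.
buggy=11 correct=10

`(lane % 4) + 8*((i/2) % 2)`[11,2]→11
lane 11: G=2 (11/4), T=3 (11%4)
i=2: r=2+8=10, c=3*2+0=6
row: 11 vs 10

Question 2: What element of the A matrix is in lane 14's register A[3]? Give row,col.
L=14=>grp=14>>2=3, tig=14&3=2
[3]=>row 3+8=11  col 2·2+1=5

11,5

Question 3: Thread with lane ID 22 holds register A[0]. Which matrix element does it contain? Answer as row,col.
5,4

L=22->g=22>>2=5, t=22&3=2
[0]->row 5+0=5  col 2·2+0=4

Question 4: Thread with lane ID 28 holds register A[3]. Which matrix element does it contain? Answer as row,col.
15,1

L=28=>grp=28>>2=7, tig=28&3=0
[3]=>row 7+8=15  col 0·2+1=1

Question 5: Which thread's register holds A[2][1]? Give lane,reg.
r=2→G=2,rhi=0  c=1→T=0,p=1
L=2*4+0=8  i=0*2+1=1

8,1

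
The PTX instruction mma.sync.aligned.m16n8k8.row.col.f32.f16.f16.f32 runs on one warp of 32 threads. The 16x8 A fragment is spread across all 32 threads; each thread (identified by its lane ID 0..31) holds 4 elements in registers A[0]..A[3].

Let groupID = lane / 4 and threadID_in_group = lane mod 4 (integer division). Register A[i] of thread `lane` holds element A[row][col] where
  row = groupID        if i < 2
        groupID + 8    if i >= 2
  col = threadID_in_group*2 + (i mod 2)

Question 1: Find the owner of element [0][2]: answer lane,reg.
r=0→G=0,rhi=0  c=2→T=1,p=0
L=0*4+1=1  i=0*2+0=0

1,0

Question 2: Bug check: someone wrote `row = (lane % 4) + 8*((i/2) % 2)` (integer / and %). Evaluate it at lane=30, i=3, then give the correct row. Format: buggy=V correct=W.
`(lane % 4) + 8*((i/2) % 2)`[30,3]=>10
lane 30: grp=7 (30/4), tig=2 (30%4)
i=3: r=7+8=15, c=2*2+1=5
row: 10 vs 15

buggy=10 correct=15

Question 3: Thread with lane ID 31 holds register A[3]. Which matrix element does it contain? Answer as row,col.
31: grp=7,tig=3
[3] (7+8,3*2+1) = (15,7)

15,7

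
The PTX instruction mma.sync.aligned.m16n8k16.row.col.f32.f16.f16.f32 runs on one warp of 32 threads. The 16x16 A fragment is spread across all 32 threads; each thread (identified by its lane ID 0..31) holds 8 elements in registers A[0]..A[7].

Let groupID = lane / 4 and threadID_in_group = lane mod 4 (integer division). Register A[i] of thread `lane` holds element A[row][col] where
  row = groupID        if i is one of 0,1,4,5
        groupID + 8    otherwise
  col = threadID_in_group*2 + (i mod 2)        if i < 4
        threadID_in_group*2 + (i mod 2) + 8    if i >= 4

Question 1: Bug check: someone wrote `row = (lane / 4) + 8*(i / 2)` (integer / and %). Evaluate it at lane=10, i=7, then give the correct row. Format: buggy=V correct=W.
buggy=26 correct=10

`(lane / 4) + 8*(i / 2)`[10,7]->26
10: g=2,t=2
[7] (2+8,2*2+1+8) = (10,13)
row: 26 vs 10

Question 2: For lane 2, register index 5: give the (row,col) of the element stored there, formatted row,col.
2: gr=0,th=2
[5] (0+0,2*2+1+8) = (0,13)

0,13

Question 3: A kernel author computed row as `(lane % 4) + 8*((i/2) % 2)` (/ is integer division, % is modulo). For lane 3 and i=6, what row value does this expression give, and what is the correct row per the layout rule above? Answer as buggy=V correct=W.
`(lane % 4) + 8*((i/2) % 2)`[3,6]→11
lane 3: G=0 (3/4), T=3 (3%4)
i=6: r=0+8=8, c=3*2+0+8=14
row: 11 vs 8

buggy=11 correct=8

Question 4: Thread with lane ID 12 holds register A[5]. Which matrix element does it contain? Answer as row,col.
lane 12→12/4=3, 12 mod 4=0
i=5  r:3+0→3  c:2·0+1+8→9

3,9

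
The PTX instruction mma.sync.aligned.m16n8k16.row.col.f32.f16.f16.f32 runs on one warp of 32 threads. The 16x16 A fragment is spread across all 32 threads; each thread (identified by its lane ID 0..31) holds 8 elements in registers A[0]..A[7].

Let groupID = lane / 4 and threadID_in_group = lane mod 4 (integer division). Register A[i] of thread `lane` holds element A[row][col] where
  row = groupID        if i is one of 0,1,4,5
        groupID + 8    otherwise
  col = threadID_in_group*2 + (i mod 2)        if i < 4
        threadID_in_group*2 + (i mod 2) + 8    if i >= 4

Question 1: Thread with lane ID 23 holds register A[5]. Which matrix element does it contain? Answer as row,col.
23: gid=5,tid=3
[5] (5+0,3*2+1+8) = (5,15)

5,15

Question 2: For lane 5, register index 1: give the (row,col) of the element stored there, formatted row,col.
lane 5⇒5/4=1, 5 mod 4=1
i=1  r:1+0⇒1  c:2·1+1+0⇒3

1,3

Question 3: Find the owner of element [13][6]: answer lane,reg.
r=13→G=5,rhi=1  c=6→chi=0,T=3,p=0
L=5*4+3=23  i=0*4+1*2+0=2

23,2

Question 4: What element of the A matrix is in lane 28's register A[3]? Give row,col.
15,1

L=28⇒gr=28>>2=7, th=28&3=0
[3]⇒row 7+8=15  col 0·2+1+0=1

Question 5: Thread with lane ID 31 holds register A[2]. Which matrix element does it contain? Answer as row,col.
15,6

31: gid=7,tid=3
[2] (7+8,3*2+0+0) = (15,6)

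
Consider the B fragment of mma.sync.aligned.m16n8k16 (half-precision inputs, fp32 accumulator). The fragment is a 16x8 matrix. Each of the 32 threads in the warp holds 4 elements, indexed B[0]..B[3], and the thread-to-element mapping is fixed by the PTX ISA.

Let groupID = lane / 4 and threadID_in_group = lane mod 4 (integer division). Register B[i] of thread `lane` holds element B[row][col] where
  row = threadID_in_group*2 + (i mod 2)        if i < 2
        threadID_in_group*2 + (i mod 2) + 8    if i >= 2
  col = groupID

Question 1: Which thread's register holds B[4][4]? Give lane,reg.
18,0

c: 4->gid=4  r: 4->r8=0,tid=2,i&1=0
L=4*4+2=18  i=0*2+0=0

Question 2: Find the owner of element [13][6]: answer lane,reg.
26,3

c=6⇒gr=6  r=13⇒Rb=1,th=2,odd=1
L=6*4+2=26  i=1*2+1=3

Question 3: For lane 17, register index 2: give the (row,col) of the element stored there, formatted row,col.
lane 17=>17/4=4, 17 mod 4=1
i=2  r:2·1+0+8=>10  c:4

10,4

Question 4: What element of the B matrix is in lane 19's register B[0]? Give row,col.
L=19⇒gr=19>>2=4, th=19&3=3
[0]⇒row 3·2+0+0=6  col gr=4

6,4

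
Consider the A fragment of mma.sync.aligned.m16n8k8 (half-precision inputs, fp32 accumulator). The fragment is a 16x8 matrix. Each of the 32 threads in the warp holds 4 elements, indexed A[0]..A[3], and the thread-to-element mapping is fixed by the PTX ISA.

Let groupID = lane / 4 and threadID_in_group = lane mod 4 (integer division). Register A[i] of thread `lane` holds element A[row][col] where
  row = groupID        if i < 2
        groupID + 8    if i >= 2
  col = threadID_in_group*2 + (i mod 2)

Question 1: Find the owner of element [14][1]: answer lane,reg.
r:14=>grp=6,rB=1  c:1=>tig=0,lo=1
L=6*4+0=24  i=1*2+1=3

24,3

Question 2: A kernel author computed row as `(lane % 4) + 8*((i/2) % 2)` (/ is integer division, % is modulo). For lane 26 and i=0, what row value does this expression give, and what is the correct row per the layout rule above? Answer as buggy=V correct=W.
buggy=2 correct=6

`(lane % 4) + 8*((i/2) % 2)`[26,0]⇒2
lane 26: gr=6 (26/4), th=2 (26%4)
i=0: r=6+0=6, c=2*2+0=4
row: 2 vs 6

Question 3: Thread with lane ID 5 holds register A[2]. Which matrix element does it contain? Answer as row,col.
5: g=1,t=1
[2] (1+8,1*2+0) = (9,2)

9,2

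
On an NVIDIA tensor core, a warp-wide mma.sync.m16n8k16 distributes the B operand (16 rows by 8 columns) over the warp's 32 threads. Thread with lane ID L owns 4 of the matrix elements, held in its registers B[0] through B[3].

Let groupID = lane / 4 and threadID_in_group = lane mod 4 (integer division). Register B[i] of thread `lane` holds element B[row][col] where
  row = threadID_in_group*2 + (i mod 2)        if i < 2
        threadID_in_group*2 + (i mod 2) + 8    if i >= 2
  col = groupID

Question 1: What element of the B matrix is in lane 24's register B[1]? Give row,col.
L=24->g=24>>2=6, t=24&3=0
[1]->row 0·2+1+0=1  col g=6

1,6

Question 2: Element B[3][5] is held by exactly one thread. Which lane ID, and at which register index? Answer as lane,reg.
21,1

c=5->g=5  r=3->rb=0,t=1,b0=1
L=5*4+1=21  i=0*2+1=1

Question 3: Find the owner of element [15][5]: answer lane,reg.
23,3

c=5->g=5  r=15->rb=1,t=3,b0=1
L=5*4+3=23  i=1*2+1=3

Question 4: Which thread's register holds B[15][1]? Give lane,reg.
7,3

c=1⇒gr=1  r=15⇒Rb=1,th=3,odd=1
L=1*4+3=7  i=1*2+1=3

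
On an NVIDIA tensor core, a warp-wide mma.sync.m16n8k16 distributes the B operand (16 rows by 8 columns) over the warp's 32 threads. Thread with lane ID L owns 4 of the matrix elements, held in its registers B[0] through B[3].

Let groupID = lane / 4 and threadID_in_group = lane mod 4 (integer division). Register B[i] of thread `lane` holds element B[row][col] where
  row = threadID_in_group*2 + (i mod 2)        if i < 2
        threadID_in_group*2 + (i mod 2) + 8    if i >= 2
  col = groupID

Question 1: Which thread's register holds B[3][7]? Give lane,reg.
c=7->g=7  r=3->rb=0,t=1,b0=1
L=7*4+1=29  i=0*2+1=1

29,1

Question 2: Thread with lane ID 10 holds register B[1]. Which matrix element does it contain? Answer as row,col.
10: gr=2,th=2
[1] (2*2+1+0,2) = (5,2)

5,2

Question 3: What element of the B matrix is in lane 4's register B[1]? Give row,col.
4: gr=1,th=0
[1] (0*2+1+0,1) = (1,1)

1,1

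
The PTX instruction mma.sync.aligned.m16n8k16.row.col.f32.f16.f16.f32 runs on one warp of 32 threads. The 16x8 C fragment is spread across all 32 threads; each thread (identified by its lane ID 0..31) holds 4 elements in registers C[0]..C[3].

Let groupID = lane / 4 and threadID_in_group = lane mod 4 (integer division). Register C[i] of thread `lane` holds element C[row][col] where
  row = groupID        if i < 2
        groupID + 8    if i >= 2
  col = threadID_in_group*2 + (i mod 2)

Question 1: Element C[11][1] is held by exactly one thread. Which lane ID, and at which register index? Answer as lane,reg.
12,3

r:11=>grp=3,rB=1  c:1=>tig=0,lo=1
L=3*4+0=12  i=1*2+1=3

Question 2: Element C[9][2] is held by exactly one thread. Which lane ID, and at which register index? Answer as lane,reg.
5,2

r: 9->gid=1,r8=1  c: 2->tid=1,i&1=0
L=1*4+1=5  i=1*2+0=2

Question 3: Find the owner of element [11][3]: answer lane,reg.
13,3

r=11→G=3,rhi=1  c=3→T=1,p=1
L=3*4+1=13  i=1*2+1=3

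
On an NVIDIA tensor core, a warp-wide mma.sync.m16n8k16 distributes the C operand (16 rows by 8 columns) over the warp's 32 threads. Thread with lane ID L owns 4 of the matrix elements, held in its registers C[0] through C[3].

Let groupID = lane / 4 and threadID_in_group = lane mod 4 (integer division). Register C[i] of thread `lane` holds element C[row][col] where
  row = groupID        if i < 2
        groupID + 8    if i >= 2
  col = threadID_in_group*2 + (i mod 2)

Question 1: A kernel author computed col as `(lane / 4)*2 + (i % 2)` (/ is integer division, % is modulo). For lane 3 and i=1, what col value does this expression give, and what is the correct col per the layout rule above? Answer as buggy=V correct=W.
`(lane / 4)*2 + (i % 2)`[3,1]=>1
lane 3: grp=0 (3/4), tig=3 (3%4)
i=1: r=0+0=0, c=3*2+1=7
col: 1 vs 7

buggy=1 correct=7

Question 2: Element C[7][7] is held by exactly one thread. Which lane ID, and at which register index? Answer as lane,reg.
r=7->g=7,rb=0  c=7->t=3,b0=1
L=7*4+3=31  i=0*2+1=1

31,1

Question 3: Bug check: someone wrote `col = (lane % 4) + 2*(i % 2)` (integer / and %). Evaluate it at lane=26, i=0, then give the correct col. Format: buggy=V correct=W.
buggy=2 correct=4

`(lane % 4) + 2*(i % 2)`[26,0]=>2
lane 26=>26/4=6, 26 mod 4=2
i=0  r:6+0=>6  c:2·2+0=>4
col: 2 vs 4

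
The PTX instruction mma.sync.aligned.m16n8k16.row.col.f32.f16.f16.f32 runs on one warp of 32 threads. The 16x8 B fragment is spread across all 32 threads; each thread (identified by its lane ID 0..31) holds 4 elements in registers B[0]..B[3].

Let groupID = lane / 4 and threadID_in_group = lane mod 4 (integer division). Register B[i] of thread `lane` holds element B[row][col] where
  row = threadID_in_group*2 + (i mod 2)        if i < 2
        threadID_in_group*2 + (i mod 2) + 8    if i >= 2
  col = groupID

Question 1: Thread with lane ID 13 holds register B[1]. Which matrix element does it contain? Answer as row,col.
3,3

13: g=3,t=1
[1] (1*2+1+0,3) = (3,3)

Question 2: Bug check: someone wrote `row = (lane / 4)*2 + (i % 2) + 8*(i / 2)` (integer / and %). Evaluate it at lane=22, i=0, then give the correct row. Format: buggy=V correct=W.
buggy=10 correct=4

`(lane / 4)*2 + (i % 2) + 8*(i / 2)`[22,0]->10
L=22->g=22>>2=5, t=22&3=2
[0]->row 2·2+0+0=4  col g=5
row: 10 vs 4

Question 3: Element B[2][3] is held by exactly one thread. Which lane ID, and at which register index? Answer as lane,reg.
c:3=>grp=3  r:2=>rB=0,tig=1,lo=0
L=3*4+1=13  i=0*2+0=0

13,0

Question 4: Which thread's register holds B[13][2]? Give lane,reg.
c=2→G=2  r=13→rhi=1,T=2,p=1
L=2*4+2=10  i=1*2+1=3

10,3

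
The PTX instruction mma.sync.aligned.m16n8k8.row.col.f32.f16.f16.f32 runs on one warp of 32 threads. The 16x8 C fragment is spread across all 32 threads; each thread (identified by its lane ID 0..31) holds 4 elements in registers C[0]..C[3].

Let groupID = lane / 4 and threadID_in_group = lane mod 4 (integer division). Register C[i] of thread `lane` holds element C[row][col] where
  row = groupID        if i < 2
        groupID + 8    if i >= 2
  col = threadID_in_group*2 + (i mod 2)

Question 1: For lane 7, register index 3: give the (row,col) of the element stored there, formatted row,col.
lane 7: grp=1 (7/4), tig=3 (7%4)
i=3: r=1+8=9, c=3*2+1=7

9,7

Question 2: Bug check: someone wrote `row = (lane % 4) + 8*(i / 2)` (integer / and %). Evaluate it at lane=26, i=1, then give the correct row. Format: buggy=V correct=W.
buggy=2 correct=6

`(lane % 4) + 8*(i / 2)`[26,1]⇒2
L=26⇒gr=26>>2=6, th=26&3=2
[1]⇒row 6+0=6  col 2·2+1=5
row: 2 vs 6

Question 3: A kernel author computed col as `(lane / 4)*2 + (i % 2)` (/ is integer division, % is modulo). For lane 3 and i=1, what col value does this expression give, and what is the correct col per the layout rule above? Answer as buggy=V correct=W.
buggy=1 correct=7

`(lane / 4)*2 + (i % 2)`[3,1]→1
L=3→G=3>>2=0, T=3&3=3
[1]→row 0+0=0  col 3·2+1=7
col: 1 vs 7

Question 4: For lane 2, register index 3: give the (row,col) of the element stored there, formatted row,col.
8,5

2: g=0,t=2
[3] (0+8,2*2+1) = (8,5)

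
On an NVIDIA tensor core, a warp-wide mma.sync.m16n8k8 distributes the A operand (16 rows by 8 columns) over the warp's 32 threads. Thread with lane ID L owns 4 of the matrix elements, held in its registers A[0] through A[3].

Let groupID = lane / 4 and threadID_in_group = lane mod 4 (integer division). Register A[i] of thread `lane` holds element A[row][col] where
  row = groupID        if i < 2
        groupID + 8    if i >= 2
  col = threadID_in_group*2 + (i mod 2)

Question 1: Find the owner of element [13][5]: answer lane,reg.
r=13→G=5,rhi=1  c=5→T=2,p=1
L=5*4+2=22  i=1*2+1=3

22,3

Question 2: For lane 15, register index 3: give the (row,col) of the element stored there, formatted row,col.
L=15⇒gr=15>>2=3, th=15&3=3
[3]⇒row 3+8=11  col 3·2+1=7

11,7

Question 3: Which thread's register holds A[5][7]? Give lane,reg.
r=5⇒gr=5,Rb=0  c=7⇒th=3,odd=1
L=5*4+3=23  i=0*2+1=1

23,1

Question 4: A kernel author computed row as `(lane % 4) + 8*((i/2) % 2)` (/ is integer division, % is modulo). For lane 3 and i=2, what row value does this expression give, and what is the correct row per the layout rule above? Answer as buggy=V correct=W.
buggy=11 correct=8

`(lane % 4) + 8*((i/2) % 2)`[3,2]->11
3: g=0,t=3
[2] (0+8,3*2+0) = (8,6)
row: 11 vs 8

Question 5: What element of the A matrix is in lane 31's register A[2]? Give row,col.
15,6

lane 31⇒31/4=7, 31 mod 4=3
i=2  r:7+8⇒15  c:2·3+0⇒6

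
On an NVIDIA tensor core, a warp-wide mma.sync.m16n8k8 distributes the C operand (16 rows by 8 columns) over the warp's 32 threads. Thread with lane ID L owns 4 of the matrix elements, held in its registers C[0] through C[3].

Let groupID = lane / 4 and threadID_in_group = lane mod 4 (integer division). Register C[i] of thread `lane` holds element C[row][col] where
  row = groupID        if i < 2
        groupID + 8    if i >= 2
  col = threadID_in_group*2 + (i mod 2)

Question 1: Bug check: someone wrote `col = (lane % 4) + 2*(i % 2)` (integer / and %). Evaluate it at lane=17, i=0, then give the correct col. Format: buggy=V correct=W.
`(lane % 4) + 2*(i % 2)`[17,0]->1
17: g=4,t=1
[0] (4+0,1*2+0) = (4,2)
col: 1 vs 2

buggy=1 correct=2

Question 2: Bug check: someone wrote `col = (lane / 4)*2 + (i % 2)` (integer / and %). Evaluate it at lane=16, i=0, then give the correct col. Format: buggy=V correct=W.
buggy=8 correct=0

`(lane / 4)*2 + (i % 2)`[16,0]→8
lane 16→16/4=4, 16 mod 4=0
i=0  r:4+0→4  c:2·0+0→0
col: 8 vs 0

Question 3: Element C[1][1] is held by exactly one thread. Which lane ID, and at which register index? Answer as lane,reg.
4,1

r=1⇒gr=1,Rb=0  c=1⇒th=0,odd=1
L=1*4+0=4  i=0*2+1=1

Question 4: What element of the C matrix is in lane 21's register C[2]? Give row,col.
21: g=5,t=1
[2] (5+8,1*2+0) = (13,2)

13,2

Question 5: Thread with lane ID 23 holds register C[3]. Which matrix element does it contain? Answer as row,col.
23: grp=5,tig=3
[3] (5+8,3*2+1) = (13,7)

13,7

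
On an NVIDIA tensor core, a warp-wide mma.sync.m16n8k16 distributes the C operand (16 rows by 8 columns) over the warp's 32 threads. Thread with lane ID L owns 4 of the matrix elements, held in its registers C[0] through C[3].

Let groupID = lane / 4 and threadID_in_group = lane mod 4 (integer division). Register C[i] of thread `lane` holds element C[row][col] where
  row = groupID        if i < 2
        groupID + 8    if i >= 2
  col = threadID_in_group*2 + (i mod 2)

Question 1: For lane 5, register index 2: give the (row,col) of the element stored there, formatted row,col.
9,2

5: gr=1,th=1
[2] (1+8,1*2+0) = (9,2)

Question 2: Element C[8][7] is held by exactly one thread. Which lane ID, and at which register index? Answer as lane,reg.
r=8→G=0,rhi=1  c=7→T=3,p=1
L=0*4+3=3  i=1*2+1=3

3,3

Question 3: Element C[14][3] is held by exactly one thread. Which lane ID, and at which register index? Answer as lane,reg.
25,3

r: 14->gid=6,r8=1  c: 3->tid=1,i&1=1
L=6*4+1=25  i=1*2+1=3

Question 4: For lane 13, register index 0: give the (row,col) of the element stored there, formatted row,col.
L=13=>grp=13>>2=3, tig=13&3=1
[0]=>row 3+0=3  col 1·2+0=2

3,2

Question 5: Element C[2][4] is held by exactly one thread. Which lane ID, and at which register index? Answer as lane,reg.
r: 2->gid=2,r8=0  c: 4->tid=2,i&1=0
L=2*4+2=10  i=0*2+0=0

10,0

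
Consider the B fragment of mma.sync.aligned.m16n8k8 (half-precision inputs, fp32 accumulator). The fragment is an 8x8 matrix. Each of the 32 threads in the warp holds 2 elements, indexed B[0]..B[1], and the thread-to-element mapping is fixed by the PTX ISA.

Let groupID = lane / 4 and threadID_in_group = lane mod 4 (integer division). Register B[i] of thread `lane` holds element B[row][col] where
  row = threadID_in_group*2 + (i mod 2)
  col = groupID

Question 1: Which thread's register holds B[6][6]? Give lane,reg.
c:6=>grp=6  r:6=>tig=3,lo=0
L=6*4+3=27  i=0=0

27,0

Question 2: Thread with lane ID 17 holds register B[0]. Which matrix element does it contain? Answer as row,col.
lane 17⇒17/4=4, 17 mod 4=1
i=0  r:2·1+0⇒2  c:4

2,4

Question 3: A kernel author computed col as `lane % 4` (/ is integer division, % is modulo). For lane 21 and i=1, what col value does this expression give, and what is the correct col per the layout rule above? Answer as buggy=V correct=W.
buggy=1 correct=5

`lane % 4`[21,1]->1
lane 21->21/4=5, 21 mod 4=1
i=1  r:2·1+1->3  c:5
col: 1 vs 5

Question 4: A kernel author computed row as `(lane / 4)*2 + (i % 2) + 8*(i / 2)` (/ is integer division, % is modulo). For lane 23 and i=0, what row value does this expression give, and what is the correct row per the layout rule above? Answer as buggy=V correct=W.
buggy=10 correct=6

`(lane / 4)*2 + (i % 2) + 8*(i / 2)`[23,0]->10
23: gid=5,tid=3
[0] (3*2+0,5) = (6,5)
row: 10 vs 6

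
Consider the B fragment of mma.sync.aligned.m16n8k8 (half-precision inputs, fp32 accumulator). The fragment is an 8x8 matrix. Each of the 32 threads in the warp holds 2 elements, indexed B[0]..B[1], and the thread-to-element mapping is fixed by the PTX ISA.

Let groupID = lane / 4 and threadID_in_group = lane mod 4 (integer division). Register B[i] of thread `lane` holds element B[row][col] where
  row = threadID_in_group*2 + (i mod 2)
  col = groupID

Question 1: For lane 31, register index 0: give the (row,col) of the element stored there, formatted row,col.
6,7

31: grp=7,tig=3
[0] (3*2+0,7) = (6,7)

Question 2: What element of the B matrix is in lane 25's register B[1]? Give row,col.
3,6

lane 25: gr=6 (25/4), th=1 (25%4)
i=1: r=1*2+1=3, c=gr=6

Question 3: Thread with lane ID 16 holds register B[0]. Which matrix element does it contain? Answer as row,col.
lane 16: G=4 (16/4), T=0 (16%4)
i=0: r=0*2+0=0, c=G=4

0,4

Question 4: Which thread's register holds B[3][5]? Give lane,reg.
21,1

c=5⇒gr=5  r=3⇒th=1,odd=1
L=5*4+1=21  i=1=1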